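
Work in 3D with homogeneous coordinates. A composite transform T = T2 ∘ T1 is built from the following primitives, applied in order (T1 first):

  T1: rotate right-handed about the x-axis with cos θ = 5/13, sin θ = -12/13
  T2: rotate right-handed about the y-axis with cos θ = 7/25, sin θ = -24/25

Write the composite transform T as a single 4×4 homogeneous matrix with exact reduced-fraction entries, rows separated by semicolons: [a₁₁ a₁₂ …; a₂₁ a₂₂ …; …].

T1 = [1 0 0 0; 0 5/13 12/13 0; 0 -12/13 5/13 0; 0 0 0 1]
T2·T1 = [7/25 288/325 -24/65 0; 0 5/13 12/13 0; 24/25 -84/325 7/65 0; 0 0 0 1]

T = [7/25 288/325 -24/65 0; 0 5/13 12/13 0; 24/25 -84/325 7/65 0; 0 0 0 1]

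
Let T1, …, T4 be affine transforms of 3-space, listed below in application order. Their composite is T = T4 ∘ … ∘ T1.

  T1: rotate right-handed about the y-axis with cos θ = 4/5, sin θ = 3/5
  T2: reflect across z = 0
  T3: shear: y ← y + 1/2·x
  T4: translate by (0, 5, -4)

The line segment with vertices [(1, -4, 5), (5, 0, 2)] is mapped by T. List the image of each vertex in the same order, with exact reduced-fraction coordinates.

T1 rotate right-handed about the y-axis with cos θ = 4/5, sin θ = 3/5: (1, -4, 5) → (19/5, -4, 17/5); (5, 0, 2) → (26/5, 0, -7/5)
T2 reflect across z = 0: (19/5, -4, 17/5) → (19/5, -4, -17/5); (26/5, 0, -7/5) → (26/5, 0, 7/5)
T3 shear: y ← y + 1/2·x: (19/5, -4, -17/5) → (19/5, -21/10, -17/5); (26/5, 0, 7/5) → (26/5, 13/5, 7/5)
T4 translate by (0, 5, -4): (19/5, -21/10, -17/5) → (19/5, 29/10, -37/5); (26/5, 13/5, 7/5) → (26/5, 38/5, -13/5)

image vertices: (19/5, 29/10, -37/5), (26/5, 38/5, -13/5)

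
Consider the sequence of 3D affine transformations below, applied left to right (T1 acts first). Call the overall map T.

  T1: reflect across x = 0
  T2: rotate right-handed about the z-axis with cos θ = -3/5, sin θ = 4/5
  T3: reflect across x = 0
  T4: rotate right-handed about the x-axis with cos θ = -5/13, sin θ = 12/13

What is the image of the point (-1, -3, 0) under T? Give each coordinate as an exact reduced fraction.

T1 reflect across x = 0: (-1, -3, 0) → (1, -3, 0)
T2 rotate right-handed about the z-axis with cos θ = -3/5, sin θ = 4/5: (1, -3, 0) → (9/5, 13/5, 0)
T3 reflect across x = 0: (9/5, 13/5, 0) → (-9/5, 13/5, 0)
T4 rotate right-handed about the x-axis with cos θ = -5/13, sin θ = 12/13: (-9/5, 13/5, 0) → (-9/5, -1, 12/5)

T(p) = (-9/5, -1, 12/5)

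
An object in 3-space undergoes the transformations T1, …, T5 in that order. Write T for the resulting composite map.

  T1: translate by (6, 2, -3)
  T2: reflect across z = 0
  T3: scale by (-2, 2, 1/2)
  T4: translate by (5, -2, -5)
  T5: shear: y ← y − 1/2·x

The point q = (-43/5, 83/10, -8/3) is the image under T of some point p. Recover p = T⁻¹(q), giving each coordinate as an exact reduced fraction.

p = (4/5, 1, -5/3)

T1 = [1 0 0 6; 0 1 0 2; 0 0 1 -3; 0 0 0 1]
T2·T1 = [1 0 0 6; 0 1 0 2; 0 0 -1 3; 0 0 0 1]
T3·…·T1 = [-2 0 0 -12; 0 2 0 4; 0 0 -1/2 3/2; 0 0 0 1]
T4·…·T1 = [-2 0 0 -7; 0 2 0 2; 0 0 -1/2 -7/2; 0 0 0 1]
T5·…·T1 = [-2 0 0 -7; 1 2 0 11/2; 0 0 -1/2 -7/2; 0 0 0 1]
det M = 2; M⁻¹ = [-1/2 0 0 -7/2; 1/4 1/2 0 -1; 0 0 -2 -7; 0 0 0 1]
M⁻¹ · (-43/5, 83/10, -8/3)ᵀ = (4/5, 1, -5/3)ᵀ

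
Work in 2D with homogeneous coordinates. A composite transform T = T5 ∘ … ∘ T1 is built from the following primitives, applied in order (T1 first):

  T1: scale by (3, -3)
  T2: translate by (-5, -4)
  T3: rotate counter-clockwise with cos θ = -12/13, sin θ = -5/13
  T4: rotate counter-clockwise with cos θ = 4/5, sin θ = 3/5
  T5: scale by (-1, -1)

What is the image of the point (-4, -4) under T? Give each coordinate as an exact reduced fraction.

T(p) = (-1009/65, -688/65)

T1 scale by (3, -3): (-4, -4) → (-12, 12)
T2 translate by (-5, -4): (-12, 12) → (-17, 8)
T3 rotate counter-clockwise with cos θ = -12/13, sin θ = -5/13: (-17, 8) → (244/13, -11/13)
T4 rotate counter-clockwise with cos θ = 4/5, sin θ = 3/5: (244/13, -11/13) → (1009/65, 688/65)
T5 scale by (-1, -1): (1009/65, 688/65) → (-1009/65, -688/65)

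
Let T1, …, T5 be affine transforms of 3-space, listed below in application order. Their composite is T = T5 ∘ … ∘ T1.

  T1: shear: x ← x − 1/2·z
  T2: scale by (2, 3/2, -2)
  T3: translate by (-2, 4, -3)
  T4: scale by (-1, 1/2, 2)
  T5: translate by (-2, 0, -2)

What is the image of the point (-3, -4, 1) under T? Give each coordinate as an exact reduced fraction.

T(p) = (7, -1, -12)

T1 shear: x ← x − 1/2·z: (-3, -4, 1) → (-7/2, -4, 1)
T2 scale by (2, 3/2, -2): (-7/2, -4, 1) → (-7, -6, -2)
T3 translate by (-2, 4, -3): (-7, -6, -2) → (-9, -2, -5)
T4 scale by (-1, 1/2, 2): (-9, -2, -5) → (9, -1, -10)
T5 translate by (-2, 0, -2): (9, -1, -10) → (7, -1, -12)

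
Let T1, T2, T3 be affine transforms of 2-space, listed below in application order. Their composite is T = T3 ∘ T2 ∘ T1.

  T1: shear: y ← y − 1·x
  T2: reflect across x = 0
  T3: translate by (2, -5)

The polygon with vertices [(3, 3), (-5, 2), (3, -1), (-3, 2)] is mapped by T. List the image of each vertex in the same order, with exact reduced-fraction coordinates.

image vertices: (-1, -5), (7, 2), (-1, -9), (5, 0)

T1 shear: y ← y − 1·x: (3, 3) → (3, 0); (-5, 2) → (-5, 7); (3, -1) → (3, -4); (-3, 2) → (-3, 5)
T2 reflect across x = 0: (3, 0) → (-3, 0); (-5, 7) → (5, 7); (3, -4) → (-3, -4); (-3, 5) → (3, 5)
T3 translate by (2, -5): (-3, 0) → (-1, -5); (5, 7) → (7, 2); (-3, -4) → (-1, -9); (3, 5) → (5, 0)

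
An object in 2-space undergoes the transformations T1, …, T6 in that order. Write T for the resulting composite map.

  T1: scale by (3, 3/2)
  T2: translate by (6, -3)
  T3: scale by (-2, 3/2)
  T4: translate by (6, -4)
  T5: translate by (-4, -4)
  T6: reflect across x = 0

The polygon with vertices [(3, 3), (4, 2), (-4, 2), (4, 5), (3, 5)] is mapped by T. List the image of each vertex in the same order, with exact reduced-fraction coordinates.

T1 scale by (3, 3/2): (3, 3) → (9, 9/2); (4, 2) → (12, 3); (-4, 2) → (-12, 3); (4, 5) → (12, 15/2); (3, 5) → (9, 15/2)
T2 translate by (6, -3): (9, 9/2) → (15, 3/2); (12, 3) → (18, 0); (-12, 3) → (-6, 0); (12, 15/2) → (18, 9/2); (9, 15/2) → (15, 9/2)
T3 scale by (-2, 3/2): (15, 3/2) → (-30, 9/4); (18, 0) → (-36, 0); (-6, 0) → (12, 0); (18, 9/2) → (-36, 27/4); (15, 9/2) → (-30, 27/4)
T4 translate by (6, -4): (-30, 9/4) → (-24, -7/4); (-36, 0) → (-30, -4); (12, 0) → (18, -4); (-36, 27/4) → (-30, 11/4); (-30, 27/4) → (-24, 11/4)
T5 translate by (-4, -4): (-24, -7/4) → (-28, -23/4); (-30, -4) → (-34, -8); (18, -4) → (14, -8); (-30, 11/4) → (-34, -5/4); (-24, 11/4) → (-28, -5/4)
T6 reflect across x = 0: (-28, -23/4) → (28, -23/4); (-34, -8) → (34, -8); (14, -8) → (-14, -8); (-34, -5/4) → (34, -5/4); (-28, -5/4) → (28, -5/4)

image vertices: (28, -23/4), (34, -8), (-14, -8), (34, -5/4), (28, -5/4)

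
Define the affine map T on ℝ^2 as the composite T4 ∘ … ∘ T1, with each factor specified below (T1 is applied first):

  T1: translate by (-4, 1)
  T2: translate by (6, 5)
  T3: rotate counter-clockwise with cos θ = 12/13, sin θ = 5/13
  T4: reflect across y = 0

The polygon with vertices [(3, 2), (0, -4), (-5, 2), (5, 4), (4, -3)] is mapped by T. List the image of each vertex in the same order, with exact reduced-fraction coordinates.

image vertices: (20/13, -121/13), (14/13, -34/13), (-76/13, -81/13), (34/13, -155/13), (57/13, -66/13)

T1 translate by (-4, 1): (3, 2) → (-1, 3); (0, -4) → (-4, -3); (-5, 2) → (-9, 3); (5, 4) → (1, 5); (4, -3) → (0, -2)
T2 translate by (6, 5): (-1, 3) → (5, 8); (-4, -3) → (2, 2); (-9, 3) → (-3, 8); (1, 5) → (7, 10); (0, -2) → (6, 3)
T3 rotate counter-clockwise with cos θ = 12/13, sin θ = 5/13: (5, 8) → (20/13, 121/13); (2, 2) → (14/13, 34/13); (-3, 8) → (-76/13, 81/13); (7, 10) → (34/13, 155/13); (6, 3) → (57/13, 66/13)
T4 reflect across y = 0: (20/13, 121/13) → (20/13, -121/13); (14/13, 34/13) → (14/13, -34/13); (-76/13, 81/13) → (-76/13, -81/13); (34/13, 155/13) → (34/13, -155/13); (57/13, 66/13) → (57/13, -66/13)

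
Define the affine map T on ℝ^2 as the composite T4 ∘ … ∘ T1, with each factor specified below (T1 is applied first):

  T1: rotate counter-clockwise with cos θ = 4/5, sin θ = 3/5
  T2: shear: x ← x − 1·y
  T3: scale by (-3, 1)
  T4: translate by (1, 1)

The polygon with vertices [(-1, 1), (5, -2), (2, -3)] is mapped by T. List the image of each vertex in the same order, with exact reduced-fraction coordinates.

image vertices: (29/5, 6/5), (-52/5, 12/5), (-64/5, -1/5)

T1 rotate counter-clockwise with cos θ = 4/5, sin θ = 3/5: (-1, 1) → (-7/5, 1/5); (5, -2) → (26/5, 7/5); (2, -3) → (17/5, -6/5)
T2 shear: x ← x − 1·y: (-7/5, 1/5) → (-8/5, 1/5); (26/5, 7/5) → (19/5, 7/5); (17/5, -6/5) → (23/5, -6/5)
T3 scale by (-3, 1): (-8/5, 1/5) → (24/5, 1/5); (19/5, 7/5) → (-57/5, 7/5); (23/5, -6/5) → (-69/5, -6/5)
T4 translate by (1, 1): (24/5, 1/5) → (29/5, 6/5); (-57/5, 7/5) → (-52/5, 12/5); (-69/5, -6/5) → (-64/5, -1/5)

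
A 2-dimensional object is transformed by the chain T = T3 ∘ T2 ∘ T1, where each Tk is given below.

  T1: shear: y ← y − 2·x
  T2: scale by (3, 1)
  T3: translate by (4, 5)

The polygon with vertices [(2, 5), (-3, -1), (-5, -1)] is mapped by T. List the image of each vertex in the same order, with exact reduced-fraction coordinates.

T1 shear: y ← y − 2·x: (2, 5) → (2, 1); (-3, -1) → (-3, 5); (-5, -1) → (-5, 9)
T2 scale by (3, 1): (2, 1) → (6, 1); (-3, 5) → (-9, 5); (-5, 9) → (-15, 9)
T3 translate by (4, 5): (6, 1) → (10, 6); (-9, 5) → (-5, 10); (-15, 9) → (-11, 14)

image vertices: (10, 6), (-5, 10), (-11, 14)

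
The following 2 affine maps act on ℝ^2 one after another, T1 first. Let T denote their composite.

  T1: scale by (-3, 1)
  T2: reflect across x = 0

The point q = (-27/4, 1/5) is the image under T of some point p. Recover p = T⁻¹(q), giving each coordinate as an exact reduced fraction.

p = (-9/4, 1/5)

T1 = [-3 0 0; 0 1 0; 0 0 1]
T2·T1 = [3 0 0; 0 1 0; 0 0 1]
det M = 3; M⁻¹ = [1/3 0 0; 0 1 0; 0 0 1]
M⁻¹ · (-27/4, 1/5)ᵀ = (-9/4, 1/5)ᵀ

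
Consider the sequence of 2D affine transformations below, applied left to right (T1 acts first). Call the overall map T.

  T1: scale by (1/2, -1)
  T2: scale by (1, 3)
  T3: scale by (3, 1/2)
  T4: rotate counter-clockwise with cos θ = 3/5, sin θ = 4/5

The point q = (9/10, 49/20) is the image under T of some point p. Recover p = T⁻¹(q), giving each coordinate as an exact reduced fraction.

T1 = [1/2 0 0; 0 -1 0; 0 0 1]
T2·T1 = [1/2 0 0; 0 -3 0; 0 0 1]
T3·…·T1 = [3/2 0 0; 0 -3/2 0; 0 0 1]
T4·…·T1 = [9/10 6/5 0; 6/5 -9/10 0; 0 0 1]
det M = -9/4; M⁻¹ = [2/5 8/15 0; 8/15 -2/5 0; 0 0 1]
M⁻¹ · (9/10, 49/20)ᵀ = (5/3, -1/2)ᵀ

p = (5/3, -1/2)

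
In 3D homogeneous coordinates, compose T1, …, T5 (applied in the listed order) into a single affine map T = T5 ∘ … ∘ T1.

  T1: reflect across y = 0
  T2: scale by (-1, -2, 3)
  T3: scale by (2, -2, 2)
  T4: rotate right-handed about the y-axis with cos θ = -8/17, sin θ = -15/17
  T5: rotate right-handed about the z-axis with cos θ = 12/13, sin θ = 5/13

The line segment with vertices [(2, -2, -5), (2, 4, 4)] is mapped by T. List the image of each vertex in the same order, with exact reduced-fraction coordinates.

T1 reflect across y = 0: (2, -2, -5) → (2, 2, -5); (2, 4, 4) → (2, -4, 4)
T2 scale by (-1, -2, 3): (2, 2, -5) → (-2, -4, -15); (2, -4, 4) → (-2, 8, 12)
T3 scale by (2, -2, 2): (-2, -4, -15) → (-4, 8, -30); (-2, 8, 12) → (-4, -16, 24)
T4 rotate right-handed about the y-axis with cos θ = -8/17, sin θ = -15/17: (-4, 8, -30) → (482/17, 8, 180/17); (-4, -16, 24) → (-328/17, -16, -252/17)
T5 rotate right-handed about the z-axis with cos θ = 12/13, sin θ = 5/13: (482/17, 8, 180/17) → (5104/221, 4042/221, 180/17); (-328/17, -16, -252/17) → (-2576/221, -4904/221, -252/17)

image vertices: (5104/221, 4042/221, 180/17), (-2576/221, -4904/221, -252/17)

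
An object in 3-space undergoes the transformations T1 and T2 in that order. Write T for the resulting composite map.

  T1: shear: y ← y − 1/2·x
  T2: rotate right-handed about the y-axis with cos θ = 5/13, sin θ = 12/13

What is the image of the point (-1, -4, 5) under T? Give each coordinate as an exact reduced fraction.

T1 shear: y ← y − 1/2·x: (-1, -4, 5) → (-1, -7/2, 5)
T2 rotate right-handed about the y-axis with cos θ = 5/13, sin θ = 12/13: (-1, -7/2, 5) → (55/13, -7/2, 37/13)

T(p) = (55/13, -7/2, 37/13)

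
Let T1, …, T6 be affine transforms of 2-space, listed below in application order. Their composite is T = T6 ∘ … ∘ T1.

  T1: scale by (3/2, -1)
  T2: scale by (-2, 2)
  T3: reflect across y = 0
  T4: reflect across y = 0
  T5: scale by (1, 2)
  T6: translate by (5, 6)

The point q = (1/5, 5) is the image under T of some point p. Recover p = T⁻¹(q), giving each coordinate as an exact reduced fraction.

T1 = [3/2 0 0; 0 -1 0; 0 0 1]
T2·T1 = [-3 0 0; 0 -2 0; 0 0 1]
T3·…·T1 = [-3 0 0; 0 2 0; 0 0 1]
T4·…·T1 = [-3 0 0; 0 -2 0; 0 0 1]
T5·…·T1 = [-3 0 0; 0 -4 0; 0 0 1]
T6·…·T1 = [-3 0 5; 0 -4 6; 0 0 1]
det M = 12; M⁻¹ = [-1/3 0 5/3; 0 -1/4 3/2; 0 0 1]
M⁻¹ · (1/5, 5)ᵀ = (8/5, 1/4)ᵀ

p = (8/5, 1/4)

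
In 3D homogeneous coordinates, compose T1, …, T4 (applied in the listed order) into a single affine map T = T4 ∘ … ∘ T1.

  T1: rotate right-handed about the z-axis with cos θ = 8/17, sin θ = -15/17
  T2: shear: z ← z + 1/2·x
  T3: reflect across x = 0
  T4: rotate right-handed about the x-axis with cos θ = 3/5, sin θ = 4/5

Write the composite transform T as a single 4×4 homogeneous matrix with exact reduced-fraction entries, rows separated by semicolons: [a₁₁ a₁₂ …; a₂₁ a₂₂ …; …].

T = [-8/17 -15/17 0 0; -61/85 -6/85 -4/5 0; -48/85 109/170 3/5 0; 0 0 0 1]

T1 = [8/17 15/17 0 0; -15/17 8/17 0 0; 0 0 1 0; 0 0 0 1]
T2·T1 = [8/17 15/17 0 0; -15/17 8/17 0 0; 4/17 15/34 1 0; 0 0 0 1]
T3·…·T1 = [-8/17 -15/17 0 0; -15/17 8/17 0 0; 4/17 15/34 1 0; 0 0 0 1]
T4·…·T1 = [-8/17 -15/17 0 0; -61/85 -6/85 -4/5 0; -48/85 109/170 3/5 0; 0 0 0 1]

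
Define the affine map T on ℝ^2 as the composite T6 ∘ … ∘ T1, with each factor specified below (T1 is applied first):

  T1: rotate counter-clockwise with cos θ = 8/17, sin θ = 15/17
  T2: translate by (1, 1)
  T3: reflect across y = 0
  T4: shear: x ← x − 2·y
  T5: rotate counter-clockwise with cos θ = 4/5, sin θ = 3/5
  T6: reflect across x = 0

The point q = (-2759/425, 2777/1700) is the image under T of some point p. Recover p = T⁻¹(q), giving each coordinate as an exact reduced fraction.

p = (7/5, 3/4)

T1 = [8/17 -15/17 0; 15/17 8/17 0; 0 0 1]
T2·T1 = [8/17 -15/17 1; 15/17 8/17 1; 0 0 1]
T3·…·T1 = [8/17 -15/17 1; -15/17 -8/17 -1; 0 0 1]
T4·…·T1 = [38/17 1/17 3; -15/17 -8/17 -1; 0 0 1]
T5·…·T1 = [197/85 28/85 3; 54/85 -29/85 1; 0 0 1]
T6·…·T1 = [-197/85 -28/85 -3; 54/85 -29/85 1; 0 0 1]
det M = 1; M⁻¹ = [-29/85 28/85 -23/17; -54/85 -197/85 7/17; 0 0 1]
M⁻¹ · (-2759/425, 2777/1700)ᵀ = (7/5, 3/4)ᵀ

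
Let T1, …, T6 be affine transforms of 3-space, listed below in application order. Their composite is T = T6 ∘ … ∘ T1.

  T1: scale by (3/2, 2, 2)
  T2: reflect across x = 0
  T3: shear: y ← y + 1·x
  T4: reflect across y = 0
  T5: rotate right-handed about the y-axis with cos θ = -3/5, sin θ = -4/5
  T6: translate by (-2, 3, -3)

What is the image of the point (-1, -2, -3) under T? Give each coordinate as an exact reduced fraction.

T1 scale by (3/2, 2, 2): (-1, -2, -3) → (-3/2, -4, -6)
T2 reflect across x = 0: (-3/2, -4, -6) → (3/2, -4, -6)
T3 shear: y ← y + 1·x: (3/2, -4, -6) → (3/2, -5/2, -6)
T4 reflect across y = 0: (3/2, -5/2, -6) → (3/2, 5/2, -6)
T5 rotate right-handed about the y-axis with cos θ = -3/5, sin θ = -4/5: (3/2, 5/2, -6) → (39/10, 5/2, 24/5)
T6 translate by (-2, 3, -3): (39/10, 5/2, 24/5) → (19/10, 11/2, 9/5)

T(p) = (19/10, 11/2, 9/5)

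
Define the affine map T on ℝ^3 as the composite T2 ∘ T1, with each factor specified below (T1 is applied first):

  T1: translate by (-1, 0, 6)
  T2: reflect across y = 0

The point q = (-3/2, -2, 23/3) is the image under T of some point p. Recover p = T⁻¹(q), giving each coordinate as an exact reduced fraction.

T1 = [1 0 0 -1; 0 1 0 0; 0 0 1 6; 0 0 0 1]
T2·T1 = [1 0 0 -1; 0 -1 0 0; 0 0 1 6; 0 0 0 1]
det M = -1; M⁻¹ = [1 0 0 1; 0 -1 0 0; 0 0 1 -6; 0 0 0 1]
M⁻¹ · (-3/2, -2, 23/3)ᵀ = (-1/2, 2, 5/3)ᵀ

p = (-1/2, 2, 5/3)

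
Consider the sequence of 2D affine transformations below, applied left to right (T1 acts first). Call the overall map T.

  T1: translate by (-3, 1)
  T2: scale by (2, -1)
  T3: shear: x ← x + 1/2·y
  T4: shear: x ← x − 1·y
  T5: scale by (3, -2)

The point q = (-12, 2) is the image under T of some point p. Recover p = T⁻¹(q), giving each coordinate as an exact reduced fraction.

p = (3/4, 0)

T1 = [1 0 -3; 0 1 1; 0 0 1]
T2·T1 = [2 0 -6; 0 -1 -1; 0 0 1]
T3·…·T1 = [2 -1/2 -13/2; 0 -1 -1; 0 0 1]
T4·…·T1 = [2 1/2 -11/2; 0 -1 -1; 0 0 1]
T5·…·T1 = [6 3/2 -33/2; 0 2 2; 0 0 1]
det M = 12; M⁻¹ = [1/6 -1/8 3; 0 1/2 -1; 0 0 1]
M⁻¹ · (-12, 2)ᵀ = (3/4, 0)ᵀ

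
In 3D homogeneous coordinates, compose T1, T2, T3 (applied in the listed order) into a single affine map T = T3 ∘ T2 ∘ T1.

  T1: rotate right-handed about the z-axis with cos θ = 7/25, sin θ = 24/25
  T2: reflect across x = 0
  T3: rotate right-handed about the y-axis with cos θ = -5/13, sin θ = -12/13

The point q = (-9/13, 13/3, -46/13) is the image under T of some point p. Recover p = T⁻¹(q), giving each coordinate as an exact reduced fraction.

p = (5, -5/3, 2)

T1 = [7/25 -24/25 0 0; 24/25 7/25 0 0; 0 0 1 0; 0 0 0 1]
T2·T1 = [-7/25 24/25 0 0; 24/25 7/25 0 0; 0 0 1 0; 0 0 0 1]
T3·…·T1 = [7/65 -24/65 -12/13 0; 24/25 7/25 0 0; -84/325 288/325 -5/13 0; 0 0 0 1]
det M = -1; M⁻¹ = [7/65 24/25 -84/325 0; -24/65 7/25 288/325 0; -12/13 0 -5/13 0; 0 0 0 1]
M⁻¹ · (-9/13, 13/3, -46/13)ᵀ = (5, -5/3, 2)ᵀ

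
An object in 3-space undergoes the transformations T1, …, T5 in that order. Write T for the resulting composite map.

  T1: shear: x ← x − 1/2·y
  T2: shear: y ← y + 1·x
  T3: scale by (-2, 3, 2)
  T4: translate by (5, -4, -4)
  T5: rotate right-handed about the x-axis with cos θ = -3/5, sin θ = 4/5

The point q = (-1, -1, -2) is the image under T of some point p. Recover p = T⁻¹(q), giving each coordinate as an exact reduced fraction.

T1 = [1 -1/2 0 0; 0 1 0 0; 0 0 1 0; 0 0 0 1]
T2·T1 = [1 -1/2 0 0; 1 1/2 0 0; 0 0 1 0; 0 0 0 1]
T3·…·T1 = [-2 1 0 0; 3 3/2 0 0; 0 0 2 0; 0 0 0 1]
T4·…·T1 = [-2 1 0 5; 3 3/2 0 -4; 0 0 2 -4; 0 0 0 1]
T5·…·T1 = [-2 1 0 5; -9/5 -9/10 -8/5 28/5; 12/5 6/5 -6/5 -4/5; 0 0 0 1]
det M = -12; M⁻¹ = [-1/4 -1/10 2/15 23/12; 1/2 -1/5 4/15 -7/6; 0 -2/5 -3/10 2; 0 0 0 1]
M⁻¹ · (-1, -1, -2)ᵀ = (2, -2, 3)ᵀ

p = (2, -2, 3)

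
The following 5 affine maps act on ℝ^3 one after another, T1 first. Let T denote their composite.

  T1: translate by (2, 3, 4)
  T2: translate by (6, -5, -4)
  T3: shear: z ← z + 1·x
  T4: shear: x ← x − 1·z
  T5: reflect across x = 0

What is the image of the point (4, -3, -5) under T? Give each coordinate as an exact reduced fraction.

T(p) = (-5, -5, 7)

T1 translate by (2, 3, 4): (4, -3, -5) → (6, 0, -1)
T2 translate by (6, -5, -4): (6, 0, -1) → (12, -5, -5)
T3 shear: z ← z + 1·x: (12, -5, -5) → (12, -5, 7)
T4 shear: x ← x − 1·z: (12, -5, 7) → (5, -5, 7)
T5 reflect across x = 0: (5, -5, 7) → (-5, -5, 7)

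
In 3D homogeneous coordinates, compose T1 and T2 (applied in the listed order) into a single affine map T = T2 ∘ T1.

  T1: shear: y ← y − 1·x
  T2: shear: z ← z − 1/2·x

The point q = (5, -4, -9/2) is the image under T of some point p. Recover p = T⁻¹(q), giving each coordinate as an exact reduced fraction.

T1 = [1 0 0 0; -1 1 0 0; 0 0 1 0; 0 0 0 1]
T2·T1 = [1 0 0 0; -1 1 0 0; -1/2 0 1 0; 0 0 0 1]
det M = 1; M⁻¹ = [1 0 0 0; 1 1 0 0; 1/2 0 1 0; 0 0 0 1]
M⁻¹ · (5, -4, -9/2)ᵀ = (5, 1, -2)ᵀ

p = (5, 1, -2)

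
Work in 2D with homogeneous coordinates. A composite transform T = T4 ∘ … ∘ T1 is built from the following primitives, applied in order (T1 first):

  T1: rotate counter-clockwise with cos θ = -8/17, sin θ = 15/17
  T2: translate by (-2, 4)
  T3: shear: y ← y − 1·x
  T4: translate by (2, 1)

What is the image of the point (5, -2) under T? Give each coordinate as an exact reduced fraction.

T1 rotate counter-clockwise with cos θ = -8/17, sin θ = 15/17: (5, -2) → (-10/17, 91/17)
T2 translate by (-2, 4): (-10/17, 91/17) → (-44/17, 159/17)
T3 shear: y ← y − 1·x: (-44/17, 159/17) → (-44/17, 203/17)
T4 translate by (2, 1): (-44/17, 203/17) → (-10/17, 220/17)

T(p) = (-10/17, 220/17)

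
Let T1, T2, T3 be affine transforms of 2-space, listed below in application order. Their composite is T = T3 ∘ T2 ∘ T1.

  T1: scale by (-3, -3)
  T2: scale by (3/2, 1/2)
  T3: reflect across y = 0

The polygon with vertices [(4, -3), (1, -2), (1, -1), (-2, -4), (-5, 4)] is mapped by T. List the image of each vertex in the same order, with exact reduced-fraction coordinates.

T1 scale by (-3, -3): (4, -3) → (-12, 9); (1, -2) → (-3, 6); (1, -1) → (-3, 3); (-2, -4) → (6, 12); (-5, 4) → (15, -12)
T2 scale by (3/2, 1/2): (-12, 9) → (-18, 9/2); (-3, 6) → (-9/2, 3); (-3, 3) → (-9/2, 3/2); (6, 12) → (9, 6); (15, -12) → (45/2, -6)
T3 reflect across y = 0: (-18, 9/2) → (-18, -9/2); (-9/2, 3) → (-9/2, -3); (-9/2, 3/2) → (-9/2, -3/2); (9, 6) → (9, -6); (45/2, -6) → (45/2, 6)

image vertices: (-18, -9/2), (-9/2, -3), (-9/2, -3/2), (9, -6), (45/2, 6)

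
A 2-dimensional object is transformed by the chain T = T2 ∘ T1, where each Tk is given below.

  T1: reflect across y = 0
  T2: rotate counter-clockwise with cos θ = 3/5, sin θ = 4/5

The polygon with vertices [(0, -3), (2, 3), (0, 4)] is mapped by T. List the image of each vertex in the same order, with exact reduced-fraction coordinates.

image vertices: (-12/5, 9/5), (18/5, -1/5), (16/5, -12/5)

T1 reflect across y = 0: (0, -3) → (0, 3); (2, 3) → (2, -3); (0, 4) → (0, -4)
T2 rotate counter-clockwise with cos θ = 3/5, sin θ = 4/5: (0, 3) → (-12/5, 9/5); (2, -3) → (18/5, -1/5); (0, -4) → (16/5, -12/5)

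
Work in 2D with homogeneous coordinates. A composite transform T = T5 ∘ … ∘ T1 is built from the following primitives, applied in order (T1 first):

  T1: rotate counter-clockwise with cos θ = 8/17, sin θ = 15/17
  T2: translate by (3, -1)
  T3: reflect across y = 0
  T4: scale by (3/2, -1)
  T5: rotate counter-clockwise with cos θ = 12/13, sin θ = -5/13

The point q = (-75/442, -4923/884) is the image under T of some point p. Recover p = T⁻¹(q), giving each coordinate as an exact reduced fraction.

T1 = [8/17 -15/17 0; 15/17 8/17 0; 0 0 1]
T2·T1 = [8/17 -15/17 3; 15/17 8/17 -1; 0 0 1]
T3·…·T1 = [8/17 -15/17 3; -15/17 -8/17 1; 0 0 1]
T4·…·T1 = [12/17 -45/34 9/2; 15/17 8/17 -1; 0 0 1]
T5·…·T1 = [219/221 -230/221 49/13; 120/221 417/442 -69/26; 0 0 1]
det M = 3/2; M⁻¹ = [139/221 460/663 -9/17; -80/221 146/221 53/17; 0 0 1]
M⁻¹ · (-75/442, -4923/884)ᵀ = (-9/2, -1/2)ᵀ

p = (-9/2, -1/2)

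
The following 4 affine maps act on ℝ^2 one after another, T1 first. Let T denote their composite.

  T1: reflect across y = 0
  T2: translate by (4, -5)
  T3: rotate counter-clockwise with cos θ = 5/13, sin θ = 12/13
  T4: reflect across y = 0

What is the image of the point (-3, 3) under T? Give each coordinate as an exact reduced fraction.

T1 reflect across y = 0: (-3, 3) → (-3, -3)
T2 translate by (4, -5): (-3, -3) → (1, -8)
T3 rotate counter-clockwise with cos θ = 5/13, sin θ = 12/13: (1, -8) → (101/13, -28/13)
T4 reflect across y = 0: (101/13, -28/13) → (101/13, 28/13)

T(p) = (101/13, 28/13)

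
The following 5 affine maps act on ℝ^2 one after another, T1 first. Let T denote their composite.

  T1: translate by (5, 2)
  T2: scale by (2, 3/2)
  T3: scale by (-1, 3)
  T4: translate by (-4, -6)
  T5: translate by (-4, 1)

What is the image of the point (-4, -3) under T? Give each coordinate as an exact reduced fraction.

T(p) = (-10, -19/2)

T1 translate by (5, 2): (-4, -3) → (1, -1)
T2 scale by (2, 3/2): (1, -1) → (2, -3/2)
T3 scale by (-1, 3): (2, -3/2) → (-2, -9/2)
T4 translate by (-4, -6): (-2, -9/2) → (-6, -21/2)
T5 translate by (-4, 1): (-6, -21/2) → (-10, -19/2)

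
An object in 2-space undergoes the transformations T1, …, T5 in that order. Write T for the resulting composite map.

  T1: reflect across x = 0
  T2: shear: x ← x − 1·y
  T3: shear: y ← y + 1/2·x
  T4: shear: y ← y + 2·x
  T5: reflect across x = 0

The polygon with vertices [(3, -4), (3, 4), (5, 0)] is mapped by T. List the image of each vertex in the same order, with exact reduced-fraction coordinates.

image vertices: (-1, -3/2), (7, -27/2), (5, -25/2)

T1 reflect across x = 0: (3, -4) → (-3, -4); (3, 4) → (-3, 4); (5, 0) → (-5, 0)
T2 shear: x ← x − 1·y: (-3, -4) → (1, -4); (-3, 4) → (-7, 4); (-5, 0) → (-5, 0)
T3 shear: y ← y + 1/2·x: (1, -4) → (1, -7/2); (-7, 4) → (-7, 1/2); (-5, 0) → (-5, -5/2)
T4 shear: y ← y + 2·x: (1, -7/2) → (1, -3/2); (-7, 1/2) → (-7, -27/2); (-5, -5/2) → (-5, -25/2)
T5 reflect across x = 0: (1, -3/2) → (-1, -3/2); (-7, -27/2) → (7, -27/2); (-5, -25/2) → (5, -25/2)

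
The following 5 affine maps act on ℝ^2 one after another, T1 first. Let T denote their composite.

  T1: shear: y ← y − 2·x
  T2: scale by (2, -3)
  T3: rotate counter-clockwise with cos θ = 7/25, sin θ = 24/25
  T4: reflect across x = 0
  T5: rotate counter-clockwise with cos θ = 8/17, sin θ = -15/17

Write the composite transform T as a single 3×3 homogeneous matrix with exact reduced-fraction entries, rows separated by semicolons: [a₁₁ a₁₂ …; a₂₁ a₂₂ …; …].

T = [478/85 -891/425 0; -246/85 912/425 0; 0 0 1]

T1 = [1 0 0; -2 1 0; 0 0 1]
T2·T1 = [2 0 0; 6 -3 0; 0 0 1]
T3·…·T1 = [-26/5 72/25 0; 18/5 -21/25 0; 0 0 1]
T4·…·T1 = [26/5 -72/25 0; 18/5 -21/25 0; 0 0 1]
T5·…·T1 = [478/85 -891/425 0; -246/85 912/425 0; 0 0 1]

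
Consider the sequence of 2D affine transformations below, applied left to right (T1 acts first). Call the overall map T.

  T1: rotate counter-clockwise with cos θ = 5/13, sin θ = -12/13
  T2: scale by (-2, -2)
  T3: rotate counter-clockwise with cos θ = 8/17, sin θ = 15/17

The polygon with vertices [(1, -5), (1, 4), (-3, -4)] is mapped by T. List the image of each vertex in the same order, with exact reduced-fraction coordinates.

T1 rotate counter-clockwise with cos θ = 5/13, sin θ = -12/13: (1, -5) → (-55/13, -37/13); (1, 4) → (53/13, 8/13); (-3, -4) → (-63/13, 16/13)
T2 scale by (-2, -2): (-55/13, -37/13) → (110/13, 74/13); (53/13, 8/13) → (-106/13, -16/13); (-63/13, 16/13) → (126/13, -32/13)
T3 rotate counter-clockwise with cos θ = 8/17, sin θ = 15/17: (110/13, 74/13) → (-230/221, 2242/221); (-106/13, -16/13) → (-608/221, -1718/221); (126/13, -32/13) → (1488/221, 1634/221)

image vertices: (-230/221, 2242/221), (-608/221, -1718/221), (1488/221, 1634/221)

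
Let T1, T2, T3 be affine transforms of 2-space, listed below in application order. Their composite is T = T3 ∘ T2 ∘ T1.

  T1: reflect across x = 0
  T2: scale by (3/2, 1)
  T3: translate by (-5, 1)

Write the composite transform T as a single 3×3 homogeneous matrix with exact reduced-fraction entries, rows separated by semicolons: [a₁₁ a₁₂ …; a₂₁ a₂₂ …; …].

T = [-3/2 0 -5; 0 1 1; 0 0 1]

T1 = [-1 0 0; 0 1 0; 0 0 1]
T2·T1 = [-3/2 0 0; 0 1 0; 0 0 1]
T3·…·T1 = [-3/2 0 -5; 0 1 1; 0 0 1]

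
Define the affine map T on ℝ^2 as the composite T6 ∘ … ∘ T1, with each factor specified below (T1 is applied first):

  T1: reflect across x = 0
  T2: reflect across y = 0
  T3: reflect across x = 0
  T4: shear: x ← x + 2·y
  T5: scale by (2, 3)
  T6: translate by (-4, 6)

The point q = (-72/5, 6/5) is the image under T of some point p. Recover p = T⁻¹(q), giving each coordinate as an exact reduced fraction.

T1 = [-1 0 0; 0 1 0; 0 0 1]
T2·T1 = [-1 0 0; 0 -1 0; 0 0 1]
T3·…·T1 = [1 0 0; 0 -1 0; 0 0 1]
T4·…·T1 = [1 -2 0; 0 -1 0; 0 0 1]
T5·…·T1 = [2 -4 0; 0 -3 0; 0 0 1]
T6·…·T1 = [2 -4 -4; 0 -3 6; 0 0 1]
det M = -6; M⁻¹ = [1/2 -2/3 6; 0 -1/3 2; 0 0 1]
M⁻¹ · (-72/5, 6/5)ᵀ = (-2, 8/5)ᵀ

p = (-2, 8/5)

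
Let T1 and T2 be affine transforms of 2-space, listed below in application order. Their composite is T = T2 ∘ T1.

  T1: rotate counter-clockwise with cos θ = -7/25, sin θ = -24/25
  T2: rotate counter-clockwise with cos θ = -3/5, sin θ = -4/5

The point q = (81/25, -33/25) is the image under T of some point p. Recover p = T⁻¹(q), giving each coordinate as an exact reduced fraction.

p = (-3, -9/5)

T1 = [-7/25 24/25 0; -24/25 -7/25 0; 0 0 1]
T2·T1 = [-3/5 -4/5 0; 4/5 -3/5 0; 0 0 1]
det M = 1; M⁻¹ = [-3/5 4/5 0; -4/5 -3/5 0; 0 0 1]
M⁻¹ · (81/25, -33/25)ᵀ = (-3, -9/5)ᵀ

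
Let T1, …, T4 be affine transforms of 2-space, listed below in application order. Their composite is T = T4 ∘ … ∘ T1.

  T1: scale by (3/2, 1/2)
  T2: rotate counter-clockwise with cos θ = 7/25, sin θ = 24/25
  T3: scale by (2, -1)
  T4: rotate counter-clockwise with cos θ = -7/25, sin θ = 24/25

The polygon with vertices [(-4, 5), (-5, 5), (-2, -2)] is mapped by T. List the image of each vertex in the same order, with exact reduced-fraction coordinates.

T1 scale by (3/2, 1/2): (-4, 5) → (-6, 5/2); (-5, 5) → (-15/2, 5/2); (-2, -2) → (-3, -1)
T2 rotate counter-clockwise with cos θ = 7/25, sin θ = 24/25: (-6, 5/2) → (-102/25, -253/50); (-15/2, 5/2) → (-9/2, -13/2); (-3, -1) → (3/25, -79/25)
T3 scale by (2, -1): (-102/25, -253/50) → (-204/25, 253/50); (-9/2, -13/2) → (-9, 13/2); (3/25, -79/25) → (6/25, 79/25)
T4 rotate counter-clockwise with cos θ = -7/25, sin θ = 24/25: (-204/25, 253/50) → (-1608/625, -11563/1250); (-9, 13/2) → (-93/25, -523/50); (6/25, 79/25) → (-1938/625, -409/625)

image vertices: (-1608/625, -11563/1250), (-93/25, -523/50), (-1938/625, -409/625)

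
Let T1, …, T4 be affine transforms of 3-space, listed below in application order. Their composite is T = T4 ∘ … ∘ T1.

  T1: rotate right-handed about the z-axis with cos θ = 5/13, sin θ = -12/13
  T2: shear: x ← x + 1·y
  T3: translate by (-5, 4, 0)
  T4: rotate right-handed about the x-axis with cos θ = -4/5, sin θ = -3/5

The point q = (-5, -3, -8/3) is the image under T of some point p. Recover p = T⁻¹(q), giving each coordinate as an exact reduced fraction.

T1 = [5/13 12/13 0 0; -12/13 5/13 0 0; 0 0 1 0; 0 0 0 1]
T2·T1 = [-7/13 17/13 0 0; -12/13 5/13 0 0; 0 0 1 0; 0 0 0 1]
T3·…·T1 = [-7/13 17/13 0 -5; -12/13 5/13 0 4; 0 0 1 0; 0 0 0 1]
T4·…·T1 = [-7/13 17/13 0 -5; 48/65 -4/13 3/5 -16/5; 36/65 -3/13 -4/5 -12/5; 0 0 0 1]
det M = 1; M⁻¹ = [5/13 68/65 51/65 93/13; 12/13 28/65 21/65 88/13; 0 3/5 -4/5 0; 0 0 0 1]
M⁻¹ · (-5, -3, -8/3)ᵀ = (0, 0, 1/3)ᵀ

p = (0, 0, 1/3)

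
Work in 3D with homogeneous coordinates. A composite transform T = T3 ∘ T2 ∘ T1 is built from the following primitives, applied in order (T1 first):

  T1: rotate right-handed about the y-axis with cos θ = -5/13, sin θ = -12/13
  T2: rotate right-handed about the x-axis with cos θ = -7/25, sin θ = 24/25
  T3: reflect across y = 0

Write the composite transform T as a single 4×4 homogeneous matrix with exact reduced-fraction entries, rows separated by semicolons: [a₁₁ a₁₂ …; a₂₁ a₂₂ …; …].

T1 = [-5/13 0 -12/13 0; 0 1 0 0; 12/13 0 -5/13 0; 0 0 0 1]
T2·T1 = [-5/13 0 -12/13 0; -288/325 -7/25 24/65 0; -84/325 24/25 7/65 0; 0 0 0 1]
T3·…·T1 = [-5/13 0 -12/13 0; 288/325 7/25 -24/65 0; -84/325 24/25 7/65 0; 0 0 0 1]

T = [-5/13 0 -12/13 0; 288/325 7/25 -24/65 0; -84/325 24/25 7/65 0; 0 0 0 1]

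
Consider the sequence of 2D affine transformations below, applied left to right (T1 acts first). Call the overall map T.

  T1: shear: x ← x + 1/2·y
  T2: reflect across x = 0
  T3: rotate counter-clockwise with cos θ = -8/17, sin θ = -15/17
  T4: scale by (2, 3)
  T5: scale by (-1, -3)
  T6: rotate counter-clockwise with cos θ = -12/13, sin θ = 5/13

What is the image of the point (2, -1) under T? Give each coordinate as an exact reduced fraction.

T1 shear: x ← x + 1/2·y: (2, -1) → (3/2, -1)
T2 reflect across x = 0: (3/2, -1) → (-3/2, -1)
T3 rotate counter-clockwise with cos θ = -8/17, sin θ = -15/17: (-3/2, -1) → (-3/17, 61/34)
T4 scale by (2, 3): (-3/17, 61/34) → (-6/17, 183/34)
T5 scale by (-1, -3): (-6/17, 183/34) → (6/17, -549/34)
T6 rotate counter-clockwise with cos θ = -12/13, sin θ = 5/13: (6/17, -549/34) → (153/26, 3324/221)

T(p) = (153/26, 3324/221)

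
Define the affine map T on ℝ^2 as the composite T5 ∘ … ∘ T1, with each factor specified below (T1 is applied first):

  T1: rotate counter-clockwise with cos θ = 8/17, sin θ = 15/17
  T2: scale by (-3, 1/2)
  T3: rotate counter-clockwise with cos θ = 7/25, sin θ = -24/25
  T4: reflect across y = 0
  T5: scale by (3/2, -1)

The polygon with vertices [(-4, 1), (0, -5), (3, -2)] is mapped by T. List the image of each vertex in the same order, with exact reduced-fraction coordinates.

image vertices: (1089/850, -3566/425), (-1233/170, 1052/85), (-1179/425, 7979/850)

T1 rotate counter-clockwise with cos θ = 8/17, sin θ = 15/17: (-4, 1) → (-47/17, -52/17); (0, -5) → (75/17, -40/17); (3, -2) → (54/17, 29/17)
T2 scale by (-3, 1/2): (-47/17, -52/17) → (141/17, -26/17); (75/17, -40/17) → (-225/17, -20/17); (54/17, 29/17) → (-162/17, 29/34)
T3 rotate counter-clockwise with cos θ = 7/25, sin θ = -24/25: (141/17, -26/17) → (363/425, -3566/425); (-225/17, -20/17) → (-411/85, 1052/85); (-162/17, 29/34) → (-786/425, 7979/850)
T4 reflect across y = 0: (363/425, -3566/425) → (363/425, 3566/425); (-411/85, 1052/85) → (-411/85, -1052/85); (-786/425, 7979/850) → (-786/425, -7979/850)
T5 scale by (3/2, -1): (363/425, 3566/425) → (1089/850, -3566/425); (-411/85, -1052/85) → (-1233/170, 1052/85); (-786/425, -7979/850) → (-1179/425, 7979/850)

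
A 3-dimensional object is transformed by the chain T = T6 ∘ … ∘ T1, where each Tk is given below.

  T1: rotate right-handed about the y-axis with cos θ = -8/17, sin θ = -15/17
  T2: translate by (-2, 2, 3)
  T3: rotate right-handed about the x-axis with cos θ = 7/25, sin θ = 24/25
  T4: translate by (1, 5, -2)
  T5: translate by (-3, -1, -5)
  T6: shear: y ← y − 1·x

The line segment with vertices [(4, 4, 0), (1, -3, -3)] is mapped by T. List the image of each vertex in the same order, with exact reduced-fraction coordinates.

T1 rotate right-handed about the y-axis with cos θ = -8/17, sin θ = -15/17: (4, 4, 0) → (-32/17, 4, 60/17); (1, -3, -3) → (37/17, -3, 39/17)
T2 translate by (-2, 2, 3): (-32/17, 4, 60/17) → (-66/17, 6, 111/17); (37/17, -3, 39/17) → (3/17, -1, 90/17)
T3 rotate right-handed about the x-axis with cos θ = 7/25, sin θ = 24/25: (-66/17, 6, 111/17) → (-66/17, -78/17, 129/17); (3/17, -1, 90/17) → (3/17, -2279/425, 222/425)
T4 translate by (1, 5, -2): (-66/17, -78/17, 129/17) → (-49/17, 7/17, 95/17); (3/17, -2279/425, 222/425) → (20/17, -154/425, -628/425)
T5 translate by (-3, -1, -5): (-49/17, 7/17, 95/17) → (-100/17, -10/17, 10/17); (20/17, -154/425, -628/425) → (-31/17, -579/425, -2753/425)
T6 shear: y ← y − 1·x: (-100/17, -10/17, 10/17) → (-100/17, 90/17, 10/17); (-31/17, -579/425, -2753/425) → (-31/17, 196/425, -2753/425)

image vertices: (-100/17, 90/17, 10/17), (-31/17, 196/425, -2753/425)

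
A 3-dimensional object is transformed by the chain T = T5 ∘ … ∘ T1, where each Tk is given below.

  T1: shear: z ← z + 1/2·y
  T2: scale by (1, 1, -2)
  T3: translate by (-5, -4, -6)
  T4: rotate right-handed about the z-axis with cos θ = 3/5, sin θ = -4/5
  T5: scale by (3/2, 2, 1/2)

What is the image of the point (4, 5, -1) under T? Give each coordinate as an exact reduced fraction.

T1 shear: z ← z + 1/2·y: (4, 5, -1) → (4, 5, 3/2)
T2 scale by (1, 1, -2): (4, 5, 3/2) → (4, 5, -3)
T3 translate by (-5, -4, -6): (4, 5, -3) → (-1, 1, -9)
T4 rotate right-handed about the z-axis with cos θ = 3/5, sin θ = -4/5: (-1, 1, -9) → (1/5, 7/5, -9)
T5 scale by (3/2, 2, 1/2): (1/5, 7/5, -9) → (3/10, 14/5, -9/2)

T(p) = (3/10, 14/5, -9/2)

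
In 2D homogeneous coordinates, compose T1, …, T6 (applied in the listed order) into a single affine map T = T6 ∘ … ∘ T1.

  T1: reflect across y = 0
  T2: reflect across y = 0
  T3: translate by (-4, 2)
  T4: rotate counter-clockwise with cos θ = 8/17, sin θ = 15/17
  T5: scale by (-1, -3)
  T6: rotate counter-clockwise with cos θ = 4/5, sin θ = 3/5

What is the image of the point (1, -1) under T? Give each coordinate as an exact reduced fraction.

T(p) = (-177/85, 33/5)

T1 reflect across y = 0: (1, -1) → (1, 1)
T2 reflect across y = 0: (1, 1) → (1, -1)
T3 translate by (-4, 2): (1, -1) → (-3, 1)
T4 rotate counter-clockwise with cos θ = 8/17, sin θ = 15/17: (-3, 1) → (-39/17, -37/17)
T5 scale by (-1, -3): (-39/17, -37/17) → (39/17, 111/17)
T6 rotate counter-clockwise with cos θ = 4/5, sin θ = 3/5: (39/17, 111/17) → (-177/85, 33/5)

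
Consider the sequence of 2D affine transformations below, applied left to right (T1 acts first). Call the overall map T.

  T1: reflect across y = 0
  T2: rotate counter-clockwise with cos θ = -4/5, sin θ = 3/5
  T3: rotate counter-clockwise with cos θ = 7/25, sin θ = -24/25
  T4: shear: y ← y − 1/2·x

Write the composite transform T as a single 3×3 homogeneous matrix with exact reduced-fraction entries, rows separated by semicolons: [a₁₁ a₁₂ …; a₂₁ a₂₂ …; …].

T = [44/125 117/125 0; 19/25 -41/50 0; 0 0 1]

T1 = [1 0 0; 0 -1 0; 0 0 1]
T2·T1 = [-4/5 3/5 0; 3/5 4/5 0; 0 0 1]
T3·…·T1 = [44/125 117/125 0; 117/125 -44/125 0; 0 0 1]
T4·…·T1 = [44/125 117/125 0; 19/25 -41/50 0; 0 0 1]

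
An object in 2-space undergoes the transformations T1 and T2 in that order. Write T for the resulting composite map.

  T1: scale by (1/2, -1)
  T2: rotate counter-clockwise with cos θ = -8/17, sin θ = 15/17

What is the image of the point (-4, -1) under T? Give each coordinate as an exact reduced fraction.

T(p) = (1/17, -38/17)

T1 scale by (1/2, -1): (-4, -1) → (-2, 1)
T2 rotate counter-clockwise with cos θ = -8/17, sin θ = 15/17: (-2, 1) → (1/17, -38/17)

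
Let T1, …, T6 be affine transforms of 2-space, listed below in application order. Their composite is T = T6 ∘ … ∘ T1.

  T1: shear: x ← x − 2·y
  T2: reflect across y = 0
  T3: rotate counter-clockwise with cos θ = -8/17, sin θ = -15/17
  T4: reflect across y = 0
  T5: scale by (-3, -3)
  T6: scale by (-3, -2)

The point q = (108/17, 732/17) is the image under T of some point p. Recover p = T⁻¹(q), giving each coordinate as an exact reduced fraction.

p = (-2, -4)

T1 = [1 -2 0; 0 1 0; 0 0 1]
T2·T1 = [1 -2 0; 0 -1 0; 0 0 1]
T3·…·T1 = [-8/17 1/17 0; -15/17 38/17 0; 0 0 1]
T4·…·T1 = [-8/17 1/17 0; 15/17 -38/17 0; 0 0 1]
T5·…·T1 = [24/17 -3/17 0; -45/17 114/17 0; 0 0 1]
T6·…·T1 = [-72/17 9/17 0; 90/17 -228/17 0; 0 0 1]
det M = 54; M⁻¹ = [-38/153 -1/102 0; -5/51 -4/51 0; 0 0 1]
M⁻¹ · (108/17, 732/17)ᵀ = (-2, -4)ᵀ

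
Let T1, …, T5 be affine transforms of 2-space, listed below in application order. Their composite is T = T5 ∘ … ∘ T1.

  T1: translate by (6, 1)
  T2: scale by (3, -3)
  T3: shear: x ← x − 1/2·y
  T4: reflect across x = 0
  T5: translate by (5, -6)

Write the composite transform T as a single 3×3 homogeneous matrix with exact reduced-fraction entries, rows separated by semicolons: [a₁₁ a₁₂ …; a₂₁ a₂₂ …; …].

T1 = [1 0 6; 0 1 1; 0 0 1]
T2·T1 = [3 0 18; 0 -3 -3; 0 0 1]
T3·…·T1 = [3 3/2 39/2; 0 -3 -3; 0 0 1]
T4·…·T1 = [-3 -3/2 -39/2; 0 -3 -3; 0 0 1]
T5·…·T1 = [-3 -3/2 -29/2; 0 -3 -9; 0 0 1]

T = [-3 -3/2 -29/2; 0 -3 -9; 0 0 1]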